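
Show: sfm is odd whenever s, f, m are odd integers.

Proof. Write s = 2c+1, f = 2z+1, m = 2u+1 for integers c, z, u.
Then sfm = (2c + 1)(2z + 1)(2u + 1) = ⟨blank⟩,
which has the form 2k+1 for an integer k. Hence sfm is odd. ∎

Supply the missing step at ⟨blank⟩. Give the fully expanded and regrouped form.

(2c + 1)(2z + 1)(2u + 1) = 8cuz + 4cu + 4cz + 2c + 4uz + 2u + 2z + 1
= 2(4cuz + 2cu + 2cz + c + 2uz + u + z) + 1.
Since 4cuz + 2cu + 2cz + c + 2uz + u + z is an integer, the product is of the form 2k+1 for an integer k.

2(4cuz + 2cu + 2cz + c + 2uz + u + z) + 1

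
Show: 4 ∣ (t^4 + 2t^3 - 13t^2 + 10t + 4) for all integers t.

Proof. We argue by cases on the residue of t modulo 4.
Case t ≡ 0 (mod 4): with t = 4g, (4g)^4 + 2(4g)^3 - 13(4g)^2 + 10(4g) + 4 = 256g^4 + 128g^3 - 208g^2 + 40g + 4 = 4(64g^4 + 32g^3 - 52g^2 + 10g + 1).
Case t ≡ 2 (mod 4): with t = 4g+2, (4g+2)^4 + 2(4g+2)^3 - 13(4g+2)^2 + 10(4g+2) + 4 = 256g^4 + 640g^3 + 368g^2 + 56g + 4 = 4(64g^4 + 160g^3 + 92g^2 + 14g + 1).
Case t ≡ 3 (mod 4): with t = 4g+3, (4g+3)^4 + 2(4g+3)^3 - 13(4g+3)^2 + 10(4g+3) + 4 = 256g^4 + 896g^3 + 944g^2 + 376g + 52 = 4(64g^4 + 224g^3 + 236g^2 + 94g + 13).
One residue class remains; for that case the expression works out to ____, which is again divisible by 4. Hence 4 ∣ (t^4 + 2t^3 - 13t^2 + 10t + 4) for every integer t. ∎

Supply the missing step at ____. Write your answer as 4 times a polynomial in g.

4(64g^4 + 96g^3 - 4g^2 - 6g + 1)

The residues treated are {0, 2, 3}, so the missing case is t ≡ 1 (mod 4); write t = 4g+1.
Then (4g+1)^4 + 2(4g+1)^3 - 13(4g+1)^2 + 10(4g+1) + 4 = 256g^4 + 384g^3 - 16g^2 - 24g + 4 = 4(64g^4 + 96g^3 - 4g^2 - 6g + 1).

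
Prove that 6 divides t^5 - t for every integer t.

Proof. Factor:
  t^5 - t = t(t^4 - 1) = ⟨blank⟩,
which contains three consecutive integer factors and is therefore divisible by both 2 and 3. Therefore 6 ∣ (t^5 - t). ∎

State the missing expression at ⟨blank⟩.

t^4 - 1 = (t^2 - 1)(t^2 + 1), and t^2 - 1 = (t-1)(t+1).
So t(t^4 - 1) = (t - 1)t(t + 1)(t^2 + 1).

(t - 1)t(t + 1)(t^2 + 1)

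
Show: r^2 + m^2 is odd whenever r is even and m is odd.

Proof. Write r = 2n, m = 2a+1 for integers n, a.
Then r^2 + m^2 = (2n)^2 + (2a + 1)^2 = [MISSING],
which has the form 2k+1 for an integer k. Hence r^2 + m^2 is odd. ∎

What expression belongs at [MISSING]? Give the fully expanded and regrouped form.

Expanding: (2n)^2 + (2a + 1)^2 = 4a^2 + 4a + 4n^2 + 1.
Every term except the constant is even, so this is 2(2a^2 + 2a + 2n^2) + 1,
and 2a^2 + 2a + 2n^2 ∈ ℤ gives the required form.

2(2a^2 + 2a + 2n^2) + 1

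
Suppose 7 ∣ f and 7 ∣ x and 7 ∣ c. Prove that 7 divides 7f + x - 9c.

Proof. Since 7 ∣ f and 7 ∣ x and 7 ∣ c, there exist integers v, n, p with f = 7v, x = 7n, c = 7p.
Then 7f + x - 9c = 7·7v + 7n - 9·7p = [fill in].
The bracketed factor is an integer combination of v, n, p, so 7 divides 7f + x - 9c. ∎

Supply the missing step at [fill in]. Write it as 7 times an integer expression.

7(n - 9p + 7v)

Pull the common 7 out of every term: 7·7v + 7n - 9·7p = 7(n - 9p + 7v).
n - 9p + 7v is an integer, which exhibits the divisibility.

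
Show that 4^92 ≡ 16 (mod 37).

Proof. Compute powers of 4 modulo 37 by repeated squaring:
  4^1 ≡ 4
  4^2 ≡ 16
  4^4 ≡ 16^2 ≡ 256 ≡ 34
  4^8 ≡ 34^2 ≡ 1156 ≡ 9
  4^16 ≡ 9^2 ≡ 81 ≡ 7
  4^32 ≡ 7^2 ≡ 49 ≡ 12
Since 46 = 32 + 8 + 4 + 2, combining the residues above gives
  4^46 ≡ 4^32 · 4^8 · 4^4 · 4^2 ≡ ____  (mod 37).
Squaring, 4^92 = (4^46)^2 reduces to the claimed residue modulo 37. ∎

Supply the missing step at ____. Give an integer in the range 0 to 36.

4^32 · 4^8 · 4^4 · 4^2 ≡ 12 · 9 · 34 · 16 = 58752.
58752 mod 37 = 33, so 4^46 ≡ 33 (mod 37).

33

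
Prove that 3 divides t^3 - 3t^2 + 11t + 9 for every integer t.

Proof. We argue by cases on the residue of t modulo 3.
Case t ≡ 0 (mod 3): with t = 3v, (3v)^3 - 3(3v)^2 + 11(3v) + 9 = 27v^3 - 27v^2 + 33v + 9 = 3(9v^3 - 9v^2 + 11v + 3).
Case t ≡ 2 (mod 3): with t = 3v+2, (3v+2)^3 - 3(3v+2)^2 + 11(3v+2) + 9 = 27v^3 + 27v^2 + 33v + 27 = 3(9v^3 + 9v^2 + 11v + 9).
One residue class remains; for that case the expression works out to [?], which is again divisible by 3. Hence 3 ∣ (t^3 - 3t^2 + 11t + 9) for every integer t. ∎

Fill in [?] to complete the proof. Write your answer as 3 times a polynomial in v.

3(9v^3 + 8v + 6)

Only t ≡ 1 (mod 3) is unaccounted for. Put t = 3v+1:
(3v+1)^3 - 3(3v+1)^2 + 11(3v+1) + 9 expands to 27v^3 + 24v + 18,
and factoring out 3 leaves 3(9v^3 + 8v + 6).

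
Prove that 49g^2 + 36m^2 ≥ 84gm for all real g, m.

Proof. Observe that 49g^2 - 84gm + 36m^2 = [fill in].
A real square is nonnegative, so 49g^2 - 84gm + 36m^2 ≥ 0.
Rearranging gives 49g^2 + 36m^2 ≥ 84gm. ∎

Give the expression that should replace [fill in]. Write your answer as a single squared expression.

(7g - 6m)^2

49g^2 - 84gm + 36m^2 is a perfect-square trinomial: the outer terms are (7g)^2 and (6m)^2, and the cross term is -2·7g·6m.
So 49g^2 - 84gm + 36m^2 = (7g - 6m)^2 ≥ 0.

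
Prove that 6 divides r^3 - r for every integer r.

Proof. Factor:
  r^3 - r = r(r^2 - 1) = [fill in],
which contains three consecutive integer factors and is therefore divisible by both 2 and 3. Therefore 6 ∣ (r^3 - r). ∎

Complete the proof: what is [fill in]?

r(r^2 - 1) = r(r - 1)(r + 1) = (r - 1)r(r + 1).
These three factors are consecutive integers, so their product is divisible by 6.

(r - 1)r(r + 1)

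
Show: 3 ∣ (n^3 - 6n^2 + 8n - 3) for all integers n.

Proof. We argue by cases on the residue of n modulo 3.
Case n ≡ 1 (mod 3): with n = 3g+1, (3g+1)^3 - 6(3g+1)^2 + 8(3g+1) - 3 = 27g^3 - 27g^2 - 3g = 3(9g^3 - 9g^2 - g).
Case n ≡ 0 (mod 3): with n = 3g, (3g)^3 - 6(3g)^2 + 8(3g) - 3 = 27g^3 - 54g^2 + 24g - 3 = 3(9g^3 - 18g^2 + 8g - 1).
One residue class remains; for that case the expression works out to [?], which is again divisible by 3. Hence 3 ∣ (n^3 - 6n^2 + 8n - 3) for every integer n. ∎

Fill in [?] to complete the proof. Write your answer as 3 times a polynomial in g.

Only n ≡ 2 (mod 3) is unaccounted for. Put n = 3g+2:
(3g+2)^3 - 6(3g+2)^2 + 8(3g+2) - 3 expands to 27g^3 - 12g - 3,
and factoring out 3 leaves 3(9g^3 - 4g - 1).

3(9g^3 - 4g - 1)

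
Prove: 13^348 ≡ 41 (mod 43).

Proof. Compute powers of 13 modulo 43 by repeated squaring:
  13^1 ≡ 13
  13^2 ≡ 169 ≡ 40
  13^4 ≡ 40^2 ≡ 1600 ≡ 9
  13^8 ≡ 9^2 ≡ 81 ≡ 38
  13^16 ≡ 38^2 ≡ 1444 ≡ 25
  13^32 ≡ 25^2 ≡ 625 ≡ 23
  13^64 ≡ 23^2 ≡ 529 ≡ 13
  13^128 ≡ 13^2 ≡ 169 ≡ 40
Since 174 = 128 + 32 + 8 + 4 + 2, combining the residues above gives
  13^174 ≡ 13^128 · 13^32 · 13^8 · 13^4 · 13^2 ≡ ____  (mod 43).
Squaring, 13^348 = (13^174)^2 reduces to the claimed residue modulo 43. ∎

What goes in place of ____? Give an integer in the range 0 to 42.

13^128 · 13^32 · 13^8 · 13^4 · 13^2 ≡ 40 · 23 · 38 · 9 · 40 = 12585600.
12585600 mod 43 = 16, so 13^174 ≡ 16 (mod 43).

16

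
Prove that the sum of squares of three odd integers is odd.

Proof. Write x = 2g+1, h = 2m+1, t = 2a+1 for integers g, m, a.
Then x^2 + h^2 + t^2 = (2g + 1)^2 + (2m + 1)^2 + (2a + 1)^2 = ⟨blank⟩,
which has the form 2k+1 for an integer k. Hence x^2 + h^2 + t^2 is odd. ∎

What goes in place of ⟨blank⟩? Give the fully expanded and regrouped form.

(2g + 1)^2 + (2m + 1)^2 + (2a + 1)^2 = 4a^2 + 4a + 4g^2 + 4g + 4m^2 + 4m + 3
= 2(2a^2 + 2a + 2g^2 + 2g + 2m^2 + 2m + 1) + 1.
Since 2a^2 + 2a + 2g^2 + 2g + 2m^2 + 2m + 1 is an integer, the sum of squares is of the form 2k+1 for an integer k.

2(2a^2 + 2a + 2g^2 + 2g + 2m^2 + 2m + 1) + 1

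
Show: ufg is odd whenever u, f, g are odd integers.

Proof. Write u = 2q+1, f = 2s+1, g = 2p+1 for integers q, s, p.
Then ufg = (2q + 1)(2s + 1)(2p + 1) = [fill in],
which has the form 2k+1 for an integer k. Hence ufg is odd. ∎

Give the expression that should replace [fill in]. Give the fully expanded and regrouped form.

(2q + 1)(2s + 1)(2p + 1) = 8pqs + 4pq + 4ps + 2p + 4qs + 2q + 2s + 1
= 2(4pqs + 2pq + 2ps + p + 2qs + q + s) + 1.
Since 4pqs + 2pq + 2ps + p + 2qs + q + s is an integer, the product is of the form 2k+1 for an integer k.

2(4pqs + 2pq + 2ps + p + 2qs + q + s) + 1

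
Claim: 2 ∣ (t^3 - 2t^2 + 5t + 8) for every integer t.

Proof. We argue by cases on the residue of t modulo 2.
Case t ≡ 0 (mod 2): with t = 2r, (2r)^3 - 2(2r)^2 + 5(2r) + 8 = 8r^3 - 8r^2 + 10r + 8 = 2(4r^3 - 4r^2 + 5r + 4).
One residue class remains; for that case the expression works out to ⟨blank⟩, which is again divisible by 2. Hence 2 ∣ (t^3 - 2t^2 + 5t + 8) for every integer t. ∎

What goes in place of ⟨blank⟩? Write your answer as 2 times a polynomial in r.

Only t ≡ 1 (mod 2) is unaccounted for. Put t = 2r+1:
(2r+1)^3 - 2(2r+1)^2 + 5(2r+1) + 8 expands to 8r^3 + 4r^2 + 8r + 12,
and factoring out 2 leaves 2(4r^3 + 2r^2 + 4r + 6).

2(4r^3 + 2r^2 + 4r + 6)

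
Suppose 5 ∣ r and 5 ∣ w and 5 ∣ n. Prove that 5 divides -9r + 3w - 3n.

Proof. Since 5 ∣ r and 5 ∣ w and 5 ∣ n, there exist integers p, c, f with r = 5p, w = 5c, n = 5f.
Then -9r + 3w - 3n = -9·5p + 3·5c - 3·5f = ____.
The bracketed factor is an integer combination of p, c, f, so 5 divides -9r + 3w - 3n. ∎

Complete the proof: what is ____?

Pull the common 5 out of every term: -9·5p + 3·5c - 3·5f = 5(3c - 3f - 9p).
3c - 3f - 9p is an integer, which exhibits the divisibility.

5(3c - 3f - 9p)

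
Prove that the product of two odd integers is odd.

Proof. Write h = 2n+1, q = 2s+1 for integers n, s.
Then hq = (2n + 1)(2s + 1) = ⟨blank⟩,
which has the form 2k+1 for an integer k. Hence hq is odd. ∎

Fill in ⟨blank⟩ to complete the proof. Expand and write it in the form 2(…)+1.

2(2ns + n + s) + 1

(2n + 1)(2s + 1) = 4ns + 2n + 2s + 1
= 2(2ns + n + s) + 1.
Since 2ns + n + s is an integer, the product is of the form 2k+1 for an integer k.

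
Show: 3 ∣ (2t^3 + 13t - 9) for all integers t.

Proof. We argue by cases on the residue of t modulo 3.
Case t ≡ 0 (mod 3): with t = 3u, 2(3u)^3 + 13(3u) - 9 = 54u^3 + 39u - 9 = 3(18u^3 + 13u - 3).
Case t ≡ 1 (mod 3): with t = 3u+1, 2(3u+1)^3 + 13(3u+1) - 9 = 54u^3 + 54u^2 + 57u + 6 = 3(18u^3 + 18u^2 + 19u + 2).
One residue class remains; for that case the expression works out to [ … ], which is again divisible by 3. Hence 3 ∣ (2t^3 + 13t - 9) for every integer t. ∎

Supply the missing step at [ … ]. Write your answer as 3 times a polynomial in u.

3(18u^3 + 36u^2 + 37u + 11)

Only t ≡ 2 (mod 3) is unaccounted for. Put t = 3u+2:
2(3u+2)^3 + 13(3u+2) - 9 expands to 54u^3 + 108u^2 + 111u + 33,
and factoring out 3 leaves 3(18u^3 + 36u^2 + 37u + 11).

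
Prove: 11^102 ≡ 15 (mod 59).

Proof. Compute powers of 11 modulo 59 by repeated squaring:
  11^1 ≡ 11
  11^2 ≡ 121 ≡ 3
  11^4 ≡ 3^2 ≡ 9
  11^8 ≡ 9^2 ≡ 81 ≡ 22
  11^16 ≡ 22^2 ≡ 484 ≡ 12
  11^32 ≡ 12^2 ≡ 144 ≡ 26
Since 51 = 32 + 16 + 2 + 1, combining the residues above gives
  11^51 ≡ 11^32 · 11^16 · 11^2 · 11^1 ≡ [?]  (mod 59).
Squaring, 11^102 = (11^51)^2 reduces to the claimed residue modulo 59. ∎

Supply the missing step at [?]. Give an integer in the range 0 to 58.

30

11^32 · 11^16 · 11^2 · 11^1 ≡ 26 · 12 · 3 · 11 = 10296.
10296 mod 59 = 30, so 11^51 ≡ 30 (mod 59).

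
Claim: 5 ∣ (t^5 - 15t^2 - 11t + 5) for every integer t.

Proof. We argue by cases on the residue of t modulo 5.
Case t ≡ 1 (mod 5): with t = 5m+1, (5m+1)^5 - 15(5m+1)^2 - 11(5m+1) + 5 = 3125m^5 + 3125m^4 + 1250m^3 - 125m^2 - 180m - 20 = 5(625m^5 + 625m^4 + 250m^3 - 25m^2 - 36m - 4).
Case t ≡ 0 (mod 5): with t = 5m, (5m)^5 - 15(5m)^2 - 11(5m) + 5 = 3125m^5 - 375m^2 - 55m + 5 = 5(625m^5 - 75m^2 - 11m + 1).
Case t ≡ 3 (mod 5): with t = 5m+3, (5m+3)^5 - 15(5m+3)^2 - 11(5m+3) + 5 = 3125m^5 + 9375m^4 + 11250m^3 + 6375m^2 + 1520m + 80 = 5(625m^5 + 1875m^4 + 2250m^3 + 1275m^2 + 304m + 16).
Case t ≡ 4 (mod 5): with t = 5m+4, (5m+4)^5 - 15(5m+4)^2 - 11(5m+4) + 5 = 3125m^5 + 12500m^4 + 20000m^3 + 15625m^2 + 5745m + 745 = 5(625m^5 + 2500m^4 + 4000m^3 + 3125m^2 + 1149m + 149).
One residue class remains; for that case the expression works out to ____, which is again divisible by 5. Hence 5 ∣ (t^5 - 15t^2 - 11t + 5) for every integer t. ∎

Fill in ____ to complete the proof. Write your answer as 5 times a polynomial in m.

5(625m^5 + 1250m^4 + 1000m^3 + 325m^2 + 9m - 9)

Only t ≡ 2 (mod 5) is unaccounted for. Put t = 5m+2:
(5m+2)^5 - 15(5m+2)^2 - 11(5m+2) + 5 expands to 3125m^5 + 6250m^4 + 5000m^3 + 1625m^2 + 45m - 45,
and factoring out 5 leaves 5(625m^5 + 1250m^4 + 1000m^3 + 325m^2 + 9m - 9).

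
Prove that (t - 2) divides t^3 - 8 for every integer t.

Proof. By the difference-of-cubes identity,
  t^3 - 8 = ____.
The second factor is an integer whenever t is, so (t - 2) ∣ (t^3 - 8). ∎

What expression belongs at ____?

Polynomial division of t^3 - 8 by t - 2 leaves remainder 0 and quotient t^2 + 2t + 4.
Hence t^3 - 8 = (t - 2)(t^2 + 2t + 4).

(t - 2)(t^2 + 2t + 4)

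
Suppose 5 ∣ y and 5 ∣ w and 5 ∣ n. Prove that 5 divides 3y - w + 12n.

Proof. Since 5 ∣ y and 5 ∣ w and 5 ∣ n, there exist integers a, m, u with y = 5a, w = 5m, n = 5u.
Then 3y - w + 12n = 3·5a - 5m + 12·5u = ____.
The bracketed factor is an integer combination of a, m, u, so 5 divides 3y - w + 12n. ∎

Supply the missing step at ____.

5(3a - m + 12u)

Each term has a factor of 5: 3·5a - 5m + 12·5u = 5·(3a - m + 12u).
Since 3a - m + 12u is an integer, 5 ∣ (3y - w + 12n).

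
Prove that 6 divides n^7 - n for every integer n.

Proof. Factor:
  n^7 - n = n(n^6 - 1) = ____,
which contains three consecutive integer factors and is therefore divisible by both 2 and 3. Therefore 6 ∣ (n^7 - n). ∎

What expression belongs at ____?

(n - 1)n(n + 1)(n^4 + n^2 + 1)

n^6 - 1 = (n^2 - 1)(n^4 + n^2 + 1), and n^2 - 1 = (n-1)(n+1).
So n(n^6 - 1) = (n - 1)n(n + 1)(n^4 + n^2 + 1).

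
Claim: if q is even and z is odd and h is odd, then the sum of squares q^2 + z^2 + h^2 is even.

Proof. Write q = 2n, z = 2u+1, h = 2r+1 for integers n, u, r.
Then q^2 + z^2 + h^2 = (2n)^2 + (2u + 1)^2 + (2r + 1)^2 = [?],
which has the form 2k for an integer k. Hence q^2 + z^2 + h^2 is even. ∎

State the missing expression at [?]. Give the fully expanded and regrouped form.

(2n)^2 + (2u + 1)^2 + (2r + 1)^2 = 4n^2 + 4r^2 + 4r + 4u^2 + 4u + 2
= 2(2n^2 + 2r^2 + 2r + 2u^2 + 2u + 1).
Since 2n^2 + 2r^2 + 2r + 2u^2 + 2u + 1 is an integer, the sum of squares is of the form 2k for an integer k.

2(2n^2 + 2r^2 + 2r + 2u^2 + 2u + 1)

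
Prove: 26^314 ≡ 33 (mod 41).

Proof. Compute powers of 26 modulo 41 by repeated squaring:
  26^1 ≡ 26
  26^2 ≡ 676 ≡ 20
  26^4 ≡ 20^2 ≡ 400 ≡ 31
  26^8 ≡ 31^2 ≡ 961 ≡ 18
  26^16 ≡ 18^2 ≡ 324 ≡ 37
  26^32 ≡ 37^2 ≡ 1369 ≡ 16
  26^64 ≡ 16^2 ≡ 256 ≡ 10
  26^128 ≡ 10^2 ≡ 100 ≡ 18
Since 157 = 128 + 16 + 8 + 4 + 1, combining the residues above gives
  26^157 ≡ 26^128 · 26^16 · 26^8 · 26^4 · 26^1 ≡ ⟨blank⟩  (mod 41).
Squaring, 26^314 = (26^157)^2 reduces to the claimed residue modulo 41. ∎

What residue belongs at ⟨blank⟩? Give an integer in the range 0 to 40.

26^128 · 26^16 · 26^8 · 26^4 · 26^1 ≡ 18 · 37 · 18 · 31 · 26 = 9662328.
9662328 mod 41 = 22, so 26^157 ≡ 22 (mod 41).

22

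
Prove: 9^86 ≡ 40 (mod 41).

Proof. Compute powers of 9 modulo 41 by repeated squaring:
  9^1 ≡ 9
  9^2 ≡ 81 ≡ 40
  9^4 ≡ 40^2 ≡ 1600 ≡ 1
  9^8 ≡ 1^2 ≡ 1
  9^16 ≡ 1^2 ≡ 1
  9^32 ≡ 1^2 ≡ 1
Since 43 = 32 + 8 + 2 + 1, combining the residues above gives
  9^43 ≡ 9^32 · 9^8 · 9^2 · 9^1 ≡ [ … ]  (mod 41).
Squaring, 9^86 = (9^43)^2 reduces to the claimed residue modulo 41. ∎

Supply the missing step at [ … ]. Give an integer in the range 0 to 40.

32

9^32 · 9^8 · 9^2 · 9^1 ≡ 1 · 1 · 40 · 9 = 360.
360 mod 41 = 32, so 9^43 ≡ 32 (mod 41).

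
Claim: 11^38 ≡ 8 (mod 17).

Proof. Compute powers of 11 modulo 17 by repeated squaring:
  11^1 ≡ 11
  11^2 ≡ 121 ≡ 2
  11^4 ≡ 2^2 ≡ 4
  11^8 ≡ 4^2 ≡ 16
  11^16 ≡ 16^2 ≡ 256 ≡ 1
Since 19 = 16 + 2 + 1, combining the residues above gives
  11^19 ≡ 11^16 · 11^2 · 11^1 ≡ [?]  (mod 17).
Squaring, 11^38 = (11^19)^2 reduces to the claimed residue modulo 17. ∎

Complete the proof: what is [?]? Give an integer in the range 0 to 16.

11^16 · 11^2 · 11^1 ≡ 1 · 2 · 11 = 22.
22 mod 17 = 5, so 11^19 ≡ 5 (mod 17).

5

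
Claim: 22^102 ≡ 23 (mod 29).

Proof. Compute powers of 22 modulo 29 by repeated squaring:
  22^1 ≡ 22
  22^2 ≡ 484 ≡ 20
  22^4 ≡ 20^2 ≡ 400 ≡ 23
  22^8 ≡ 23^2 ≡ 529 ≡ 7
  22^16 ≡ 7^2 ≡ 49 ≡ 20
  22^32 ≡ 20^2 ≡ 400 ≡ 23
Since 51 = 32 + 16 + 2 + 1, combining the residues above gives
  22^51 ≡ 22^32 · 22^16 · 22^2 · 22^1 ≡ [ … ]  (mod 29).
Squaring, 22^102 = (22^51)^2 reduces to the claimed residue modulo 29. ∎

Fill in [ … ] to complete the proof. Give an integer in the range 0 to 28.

22^32 · 22^16 · 22^2 · 22^1 ≡ 23 · 20 · 20 · 22 = 202400.
202400 mod 29 = 9, so 22^51 ≡ 9 (mod 29).

9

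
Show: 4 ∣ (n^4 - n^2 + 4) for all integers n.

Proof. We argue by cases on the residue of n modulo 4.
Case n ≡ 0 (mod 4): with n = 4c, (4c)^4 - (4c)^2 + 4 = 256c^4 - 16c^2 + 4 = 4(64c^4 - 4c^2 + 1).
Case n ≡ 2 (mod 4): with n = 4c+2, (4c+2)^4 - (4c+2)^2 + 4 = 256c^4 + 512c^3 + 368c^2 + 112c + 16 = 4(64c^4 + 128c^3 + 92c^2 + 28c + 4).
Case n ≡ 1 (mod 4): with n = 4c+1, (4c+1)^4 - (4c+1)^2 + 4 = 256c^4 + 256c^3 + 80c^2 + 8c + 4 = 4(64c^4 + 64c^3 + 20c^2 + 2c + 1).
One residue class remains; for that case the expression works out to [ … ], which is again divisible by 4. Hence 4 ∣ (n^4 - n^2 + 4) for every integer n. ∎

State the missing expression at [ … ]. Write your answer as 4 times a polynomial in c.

The residues treated are {0, 2, 1}, so the missing case is n ≡ 3 (mod 4); write n = 4c+3.
Then (4c+3)^4 - (4c+3)^2 + 4 = 256c^4 + 768c^3 + 848c^2 + 408c + 76 = 4(64c^4 + 192c^3 + 212c^2 + 102c + 19).

4(64c^4 + 192c^3 + 212c^2 + 102c + 19)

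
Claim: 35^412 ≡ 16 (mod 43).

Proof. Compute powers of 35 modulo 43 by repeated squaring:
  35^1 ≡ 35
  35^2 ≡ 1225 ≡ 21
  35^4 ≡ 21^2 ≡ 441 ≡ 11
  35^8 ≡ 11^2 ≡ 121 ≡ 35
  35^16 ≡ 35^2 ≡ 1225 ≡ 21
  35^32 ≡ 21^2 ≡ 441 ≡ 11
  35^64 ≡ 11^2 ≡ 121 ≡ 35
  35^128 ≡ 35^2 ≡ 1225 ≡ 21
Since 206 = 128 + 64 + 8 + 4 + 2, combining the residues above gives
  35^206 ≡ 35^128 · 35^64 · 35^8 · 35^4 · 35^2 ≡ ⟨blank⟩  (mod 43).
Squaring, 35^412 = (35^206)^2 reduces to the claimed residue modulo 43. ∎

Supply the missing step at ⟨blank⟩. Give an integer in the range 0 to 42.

Multiply the listed residues: 21 · 35 · 35 · 11 · 21 = 735 → 25725 → 282975 → 5942475.
Reducing modulo 43: 5942475 = 138197·43 + 4, so 35^206 ≡ 4.

4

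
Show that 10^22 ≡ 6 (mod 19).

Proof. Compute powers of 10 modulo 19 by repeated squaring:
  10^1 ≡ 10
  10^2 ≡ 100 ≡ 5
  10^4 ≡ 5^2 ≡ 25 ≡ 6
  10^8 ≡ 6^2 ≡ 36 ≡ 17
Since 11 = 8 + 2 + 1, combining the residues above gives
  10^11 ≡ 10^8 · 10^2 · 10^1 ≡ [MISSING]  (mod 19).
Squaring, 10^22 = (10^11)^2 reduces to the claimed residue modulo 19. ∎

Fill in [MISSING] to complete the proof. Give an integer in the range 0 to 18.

Multiply the listed residues: 17 · 5 · 10 = 85 → 850.
Reducing modulo 19: 850 = 44·19 + 14, so 10^11 ≡ 14.

14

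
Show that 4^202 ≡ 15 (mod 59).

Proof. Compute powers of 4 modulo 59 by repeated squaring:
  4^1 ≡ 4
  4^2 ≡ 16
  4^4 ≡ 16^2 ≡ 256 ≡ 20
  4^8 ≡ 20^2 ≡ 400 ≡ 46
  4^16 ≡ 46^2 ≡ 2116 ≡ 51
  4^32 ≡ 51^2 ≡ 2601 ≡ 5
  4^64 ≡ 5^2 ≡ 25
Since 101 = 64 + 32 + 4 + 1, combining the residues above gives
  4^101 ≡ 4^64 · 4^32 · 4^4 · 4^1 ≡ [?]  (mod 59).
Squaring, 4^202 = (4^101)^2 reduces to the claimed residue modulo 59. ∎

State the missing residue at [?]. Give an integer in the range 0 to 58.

4^64 · 4^32 · 4^4 · 4^1 ≡ 25 · 5 · 20 · 4 = 10000.
10000 mod 59 = 29, so 4^101 ≡ 29 (mod 59).

29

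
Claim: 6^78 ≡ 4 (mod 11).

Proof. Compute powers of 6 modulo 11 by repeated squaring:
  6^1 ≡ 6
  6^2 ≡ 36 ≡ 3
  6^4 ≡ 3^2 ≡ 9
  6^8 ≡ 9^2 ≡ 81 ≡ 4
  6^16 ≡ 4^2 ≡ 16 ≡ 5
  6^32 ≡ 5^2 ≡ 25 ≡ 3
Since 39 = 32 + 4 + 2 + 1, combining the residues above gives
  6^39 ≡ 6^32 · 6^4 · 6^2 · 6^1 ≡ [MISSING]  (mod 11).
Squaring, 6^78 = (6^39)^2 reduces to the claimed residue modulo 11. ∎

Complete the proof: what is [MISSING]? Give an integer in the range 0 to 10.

2

Multiply the listed residues: 3 · 9 · 3 · 6 = 27 → 81 → 486.
Reducing modulo 11: 486 = 44·11 + 2, so 6^39 ≡ 2.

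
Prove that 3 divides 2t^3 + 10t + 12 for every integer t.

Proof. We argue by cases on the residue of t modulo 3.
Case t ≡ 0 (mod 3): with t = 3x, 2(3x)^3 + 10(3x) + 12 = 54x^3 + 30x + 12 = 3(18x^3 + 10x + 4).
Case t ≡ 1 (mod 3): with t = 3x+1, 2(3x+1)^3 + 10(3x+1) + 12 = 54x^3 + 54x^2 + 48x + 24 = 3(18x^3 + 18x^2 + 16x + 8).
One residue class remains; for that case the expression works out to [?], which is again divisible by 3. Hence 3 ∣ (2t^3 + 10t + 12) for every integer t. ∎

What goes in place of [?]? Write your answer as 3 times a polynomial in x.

3(18x^3 + 36x^2 + 34x + 16)

Only t ≡ 2 (mod 3) is unaccounted for. Put t = 3x+2:
2(3x+2)^3 + 10(3x+2) + 12 expands to 54x^3 + 108x^2 + 102x + 48,
and factoring out 3 leaves 3(18x^3 + 36x^2 + 34x + 16).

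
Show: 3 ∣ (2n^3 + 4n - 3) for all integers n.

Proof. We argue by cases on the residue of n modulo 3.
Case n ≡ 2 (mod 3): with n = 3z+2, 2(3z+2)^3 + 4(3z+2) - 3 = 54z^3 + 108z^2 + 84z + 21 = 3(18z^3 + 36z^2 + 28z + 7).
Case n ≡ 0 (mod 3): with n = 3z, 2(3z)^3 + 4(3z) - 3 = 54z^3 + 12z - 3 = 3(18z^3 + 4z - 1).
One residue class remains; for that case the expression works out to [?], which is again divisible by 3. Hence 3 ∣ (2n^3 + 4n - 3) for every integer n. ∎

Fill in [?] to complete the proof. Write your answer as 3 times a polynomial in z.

The residues treated are {2, 0}, so the missing case is n ≡ 1 (mod 3); write n = 3z+1.
Then 2(3z+1)^3 + 4(3z+1) - 3 = 54z^3 + 54z^2 + 30z + 3 = 3(18z^3 + 18z^2 + 10z + 1).

3(18z^3 + 18z^2 + 10z + 1)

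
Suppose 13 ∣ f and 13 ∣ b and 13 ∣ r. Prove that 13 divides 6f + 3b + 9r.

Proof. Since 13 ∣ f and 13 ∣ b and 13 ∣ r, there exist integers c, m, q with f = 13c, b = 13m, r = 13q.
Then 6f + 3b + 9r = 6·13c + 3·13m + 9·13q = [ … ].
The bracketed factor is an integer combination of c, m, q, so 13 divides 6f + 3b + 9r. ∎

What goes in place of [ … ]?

13(6c + 3m + 9q)

Pull the common 13 out of every term: 6·13c + 3·13m + 9·13q = 13(6c + 3m + 9q).
6c + 3m + 9q is an integer, which exhibits the divisibility.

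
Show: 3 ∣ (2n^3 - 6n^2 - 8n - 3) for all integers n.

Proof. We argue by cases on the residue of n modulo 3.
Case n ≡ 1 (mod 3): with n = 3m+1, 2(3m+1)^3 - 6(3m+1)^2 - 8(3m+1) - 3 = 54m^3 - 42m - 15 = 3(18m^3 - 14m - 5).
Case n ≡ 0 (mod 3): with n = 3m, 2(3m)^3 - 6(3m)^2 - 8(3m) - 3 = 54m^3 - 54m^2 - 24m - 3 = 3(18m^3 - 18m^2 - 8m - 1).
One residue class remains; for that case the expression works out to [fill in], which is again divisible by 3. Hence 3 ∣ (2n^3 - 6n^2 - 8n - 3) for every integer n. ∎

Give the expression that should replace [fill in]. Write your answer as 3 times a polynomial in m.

The residues treated are {1, 0}, so the missing case is n ≡ 2 (mod 3); write n = 3m+2.
Then 2(3m+2)^3 - 6(3m+2)^2 - 8(3m+2) - 3 = 54m^3 + 54m^2 - 24m - 27 = 3(18m^3 + 18m^2 - 8m - 9).

3(18m^3 + 18m^2 - 8m - 9)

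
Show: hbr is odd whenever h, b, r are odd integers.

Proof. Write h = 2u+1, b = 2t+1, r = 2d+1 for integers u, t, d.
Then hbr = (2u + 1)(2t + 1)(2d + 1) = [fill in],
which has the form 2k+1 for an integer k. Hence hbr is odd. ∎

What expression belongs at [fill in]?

(2u + 1)(2t + 1)(2d + 1) = 8dtu + 4dt + 4du + 2d + 4tu + 2t + 2u + 1
= 2(4dtu + 2dt + 2du + d + 2tu + t + u) + 1.
Since 4dtu + 2dt + 2du + d + 2tu + t + u is an integer, the product is of the form 2k+1 for an integer k.

2(4dtu + 2dt + 2du + d + 2tu + t + u) + 1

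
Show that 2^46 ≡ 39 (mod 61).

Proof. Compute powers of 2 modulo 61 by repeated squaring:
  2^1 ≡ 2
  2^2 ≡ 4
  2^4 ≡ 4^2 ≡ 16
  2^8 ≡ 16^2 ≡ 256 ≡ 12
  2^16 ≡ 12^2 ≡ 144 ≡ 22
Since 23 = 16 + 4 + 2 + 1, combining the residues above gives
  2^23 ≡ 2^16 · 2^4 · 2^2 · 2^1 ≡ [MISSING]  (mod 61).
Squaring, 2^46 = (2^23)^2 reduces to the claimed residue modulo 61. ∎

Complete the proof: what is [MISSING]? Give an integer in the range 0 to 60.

Multiply the listed residues: 22 · 16 · 4 · 2 = 352 → 1408 → 2816.
Reducing modulo 61: 2816 = 46·61 + 10, so 2^23 ≡ 10.

10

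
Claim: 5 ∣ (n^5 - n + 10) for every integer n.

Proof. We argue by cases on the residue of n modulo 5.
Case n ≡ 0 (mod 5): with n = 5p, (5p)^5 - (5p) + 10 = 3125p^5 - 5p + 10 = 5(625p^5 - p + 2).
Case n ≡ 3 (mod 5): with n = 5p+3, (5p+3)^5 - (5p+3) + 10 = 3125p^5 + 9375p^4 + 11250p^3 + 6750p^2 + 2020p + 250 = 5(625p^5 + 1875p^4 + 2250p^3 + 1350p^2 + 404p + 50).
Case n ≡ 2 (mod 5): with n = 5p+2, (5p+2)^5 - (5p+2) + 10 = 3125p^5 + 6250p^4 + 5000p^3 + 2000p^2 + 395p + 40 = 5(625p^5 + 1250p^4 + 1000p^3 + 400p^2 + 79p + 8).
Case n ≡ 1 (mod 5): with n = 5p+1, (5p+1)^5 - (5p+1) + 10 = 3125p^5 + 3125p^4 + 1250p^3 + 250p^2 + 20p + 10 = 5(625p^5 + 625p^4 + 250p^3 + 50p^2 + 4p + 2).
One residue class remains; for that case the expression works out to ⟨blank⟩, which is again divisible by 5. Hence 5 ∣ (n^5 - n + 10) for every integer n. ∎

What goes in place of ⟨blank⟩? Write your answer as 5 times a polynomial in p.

5(625p^5 + 2500p^4 + 4000p^3 + 3200p^2 + 1279p + 206)

The residues treated are {0, 3, 2, 1}, so the missing case is n ≡ 4 (mod 5); write n = 5p+4.
Then (5p+4)^5 - (5p+4) + 10 = 3125p^5 + 12500p^4 + 20000p^3 + 16000p^2 + 6395p + 1030 = 5(625p^5 + 2500p^4 + 4000p^3 + 3200p^2 + 1279p + 206).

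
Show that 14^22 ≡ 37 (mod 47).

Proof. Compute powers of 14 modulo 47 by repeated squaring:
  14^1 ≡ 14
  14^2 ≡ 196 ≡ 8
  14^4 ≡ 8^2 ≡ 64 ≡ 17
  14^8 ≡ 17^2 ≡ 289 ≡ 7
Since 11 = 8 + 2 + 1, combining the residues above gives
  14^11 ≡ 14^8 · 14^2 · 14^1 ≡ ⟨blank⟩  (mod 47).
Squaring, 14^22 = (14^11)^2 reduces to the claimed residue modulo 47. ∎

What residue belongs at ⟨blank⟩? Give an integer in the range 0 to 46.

Multiply the listed residues: 7 · 8 · 14 = 56 → 784.
Reducing modulo 47: 784 = 16·47 + 32, so 14^11 ≡ 32.

32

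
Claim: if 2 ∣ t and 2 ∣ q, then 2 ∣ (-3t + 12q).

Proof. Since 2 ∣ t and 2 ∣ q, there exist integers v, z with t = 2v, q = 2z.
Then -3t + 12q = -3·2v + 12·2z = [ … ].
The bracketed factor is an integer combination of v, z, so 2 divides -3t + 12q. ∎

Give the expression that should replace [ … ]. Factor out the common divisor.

Pull the common 2 out of every term: -3·2v + 12·2z = 2(-3v + 12z).
-3v + 12z is an integer, which exhibits the divisibility.

2(-3v + 12z)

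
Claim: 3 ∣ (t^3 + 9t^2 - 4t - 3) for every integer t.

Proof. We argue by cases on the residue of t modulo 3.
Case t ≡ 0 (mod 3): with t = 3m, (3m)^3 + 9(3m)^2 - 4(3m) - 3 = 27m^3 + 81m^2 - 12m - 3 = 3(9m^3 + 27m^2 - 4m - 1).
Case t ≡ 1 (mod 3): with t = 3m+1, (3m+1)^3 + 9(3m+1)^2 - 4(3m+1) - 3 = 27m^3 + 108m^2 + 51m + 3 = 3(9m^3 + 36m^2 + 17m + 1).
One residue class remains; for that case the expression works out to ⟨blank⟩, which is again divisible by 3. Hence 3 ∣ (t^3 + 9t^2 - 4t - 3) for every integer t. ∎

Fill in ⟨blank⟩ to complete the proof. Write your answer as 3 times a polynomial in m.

Only t ≡ 2 (mod 3) is unaccounted for. Put t = 3m+2:
(3m+2)^3 + 9(3m+2)^2 - 4(3m+2) - 3 expands to 27m^3 + 135m^2 + 132m + 33,
and factoring out 3 leaves 3(9m^3 + 45m^2 + 44m + 11).

3(9m^3 + 45m^2 + 44m + 11)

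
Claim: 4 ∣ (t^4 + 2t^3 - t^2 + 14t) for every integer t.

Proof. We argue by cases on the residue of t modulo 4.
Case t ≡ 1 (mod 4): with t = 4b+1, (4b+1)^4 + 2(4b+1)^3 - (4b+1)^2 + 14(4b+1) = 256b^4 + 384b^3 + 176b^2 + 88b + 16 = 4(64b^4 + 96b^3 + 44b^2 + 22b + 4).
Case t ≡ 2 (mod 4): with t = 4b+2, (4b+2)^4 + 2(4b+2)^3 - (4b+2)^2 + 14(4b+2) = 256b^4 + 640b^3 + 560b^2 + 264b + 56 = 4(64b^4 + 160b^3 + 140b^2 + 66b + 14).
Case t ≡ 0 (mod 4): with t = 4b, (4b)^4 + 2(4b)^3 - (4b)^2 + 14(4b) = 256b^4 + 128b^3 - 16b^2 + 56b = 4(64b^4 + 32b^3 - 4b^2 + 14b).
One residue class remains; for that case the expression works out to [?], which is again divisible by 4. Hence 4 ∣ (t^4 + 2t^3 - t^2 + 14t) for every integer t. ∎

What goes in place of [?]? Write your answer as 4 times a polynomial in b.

Only t ≡ 3 (mod 4) is unaccounted for. Put t = 4b+3:
(4b+3)^4 + 2(4b+3)^3 - (4b+3)^2 + 14(4b+3) expands to 256b^4 + 896b^3 + 1136b^2 + 680b + 168,
and factoring out 4 leaves 4(64b^4 + 224b^3 + 284b^2 + 170b + 42).

4(64b^4 + 224b^3 + 284b^2 + 170b + 42)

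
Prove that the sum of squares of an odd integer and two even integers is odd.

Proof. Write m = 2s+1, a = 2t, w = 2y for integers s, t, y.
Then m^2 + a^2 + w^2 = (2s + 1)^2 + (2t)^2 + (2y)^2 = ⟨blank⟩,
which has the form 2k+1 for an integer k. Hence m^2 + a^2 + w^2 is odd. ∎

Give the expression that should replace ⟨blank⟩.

2(2s^2 + 2s + 2t^2 + 2y^2) + 1

(2s + 1)^2 + (2t)^2 + (2y)^2 = 4s^2 + 4s + 4t^2 + 4y^2 + 1
= 2(2s^2 + 2s + 2t^2 + 2y^2) + 1.
Since 2s^2 + 2s + 2t^2 + 2y^2 is an integer, the sum of squares is of the form 2k+1 for an integer k.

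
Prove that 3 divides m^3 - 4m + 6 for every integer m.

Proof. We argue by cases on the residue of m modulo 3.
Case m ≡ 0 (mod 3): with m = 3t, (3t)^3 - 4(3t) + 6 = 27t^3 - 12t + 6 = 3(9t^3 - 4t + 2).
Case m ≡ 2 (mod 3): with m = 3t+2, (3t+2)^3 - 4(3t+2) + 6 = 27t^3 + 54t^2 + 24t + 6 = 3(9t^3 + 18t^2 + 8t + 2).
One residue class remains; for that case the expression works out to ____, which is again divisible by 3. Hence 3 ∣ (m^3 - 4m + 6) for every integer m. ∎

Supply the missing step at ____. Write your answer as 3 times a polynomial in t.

Only m ≡ 1 (mod 3) is unaccounted for. Put m = 3t+1:
(3t+1)^3 - 4(3t+1) + 6 expands to 27t^3 + 27t^2 - 3t + 3,
and factoring out 3 leaves 3(9t^3 + 9t^2 - t + 1).

3(9t^3 + 9t^2 - t + 1)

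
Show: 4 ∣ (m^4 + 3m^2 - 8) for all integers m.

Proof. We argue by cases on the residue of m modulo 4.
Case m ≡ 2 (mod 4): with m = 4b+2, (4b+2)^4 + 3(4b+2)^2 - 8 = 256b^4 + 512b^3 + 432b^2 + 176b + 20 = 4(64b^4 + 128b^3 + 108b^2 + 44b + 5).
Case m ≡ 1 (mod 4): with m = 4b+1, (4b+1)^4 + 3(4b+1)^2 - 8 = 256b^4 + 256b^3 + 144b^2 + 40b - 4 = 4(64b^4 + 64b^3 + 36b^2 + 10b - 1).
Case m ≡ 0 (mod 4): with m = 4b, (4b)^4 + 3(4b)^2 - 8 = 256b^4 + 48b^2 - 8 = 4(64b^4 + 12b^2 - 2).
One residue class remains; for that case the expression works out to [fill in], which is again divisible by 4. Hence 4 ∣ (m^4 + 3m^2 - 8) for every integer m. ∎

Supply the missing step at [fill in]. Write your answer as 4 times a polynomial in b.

The residues treated are {2, 1, 0}, so the missing case is m ≡ 3 (mod 4); write m = 4b+3.
Then (4b+3)^4 + 3(4b+3)^2 - 8 = 256b^4 + 768b^3 + 912b^2 + 504b + 100 = 4(64b^4 + 192b^3 + 228b^2 + 126b + 25).

4(64b^4 + 192b^3 + 228b^2 + 126b + 25)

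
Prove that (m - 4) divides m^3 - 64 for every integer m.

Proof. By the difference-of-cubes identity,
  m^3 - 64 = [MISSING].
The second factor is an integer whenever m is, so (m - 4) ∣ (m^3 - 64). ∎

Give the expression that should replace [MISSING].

(m - 4)(m^2 + 4m + 16)

Polynomial division of m^3 - 64 by m - 4 leaves remainder 0 and quotient m^2 + 4m + 16.
Hence m^3 - 64 = (m - 4)(m^2 + 4m + 16).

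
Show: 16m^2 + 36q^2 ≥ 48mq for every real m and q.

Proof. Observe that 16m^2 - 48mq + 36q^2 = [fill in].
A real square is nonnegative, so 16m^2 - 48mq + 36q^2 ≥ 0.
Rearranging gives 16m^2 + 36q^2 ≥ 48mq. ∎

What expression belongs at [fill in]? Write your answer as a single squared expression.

The leading and trailing coefficients are 4^2 and 6^2, and 48 = 2·4·6, so the trinomial is (4m - 6q)^2.
Hence 16m^2 - 48mq + 36q^2 ≥ 0.

(4m - 6q)^2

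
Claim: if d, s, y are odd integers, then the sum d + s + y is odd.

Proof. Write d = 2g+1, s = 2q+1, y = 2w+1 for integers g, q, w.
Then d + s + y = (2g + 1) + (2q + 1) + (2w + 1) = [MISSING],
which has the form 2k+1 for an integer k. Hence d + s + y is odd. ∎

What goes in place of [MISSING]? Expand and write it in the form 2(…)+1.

2(g + q + w + 1) + 1

(2g + 1) + (2q + 1) + (2w + 1) = 2g + 2q + 2w + 3
= 2(g + q + w + 1) + 1.
Since g + q + w + 1 is an integer, the sum is of the form 2k+1 for an integer k.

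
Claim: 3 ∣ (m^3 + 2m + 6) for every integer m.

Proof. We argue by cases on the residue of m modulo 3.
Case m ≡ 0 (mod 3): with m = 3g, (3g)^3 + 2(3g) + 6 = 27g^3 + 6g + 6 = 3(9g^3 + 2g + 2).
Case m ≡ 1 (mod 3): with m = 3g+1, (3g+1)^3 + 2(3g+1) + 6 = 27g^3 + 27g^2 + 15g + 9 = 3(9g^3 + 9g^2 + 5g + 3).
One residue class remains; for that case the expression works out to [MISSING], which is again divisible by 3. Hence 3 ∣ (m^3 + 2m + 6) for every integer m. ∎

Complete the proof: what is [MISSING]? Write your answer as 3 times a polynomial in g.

3(9g^3 + 18g^2 + 14g + 6)

The residues treated are {0, 1}, so the missing case is m ≡ 2 (mod 3); write m = 3g+2.
Then (3g+2)^3 + 2(3g+2) + 6 = 27g^3 + 54g^2 + 42g + 18 = 3(9g^3 + 18g^2 + 14g + 6).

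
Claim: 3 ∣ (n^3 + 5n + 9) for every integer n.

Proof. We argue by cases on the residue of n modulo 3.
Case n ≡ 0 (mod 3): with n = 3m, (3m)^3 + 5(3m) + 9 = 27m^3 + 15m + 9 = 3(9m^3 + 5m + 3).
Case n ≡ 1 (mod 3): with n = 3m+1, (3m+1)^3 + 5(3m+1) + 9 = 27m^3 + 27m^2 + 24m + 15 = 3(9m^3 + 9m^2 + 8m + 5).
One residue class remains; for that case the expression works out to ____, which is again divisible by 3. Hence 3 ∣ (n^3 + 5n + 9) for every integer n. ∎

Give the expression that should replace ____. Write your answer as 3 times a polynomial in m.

3(9m^3 + 18m^2 + 17m + 9)

Only n ≡ 2 (mod 3) is unaccounted for. Put n = 3m+2:
(3m+2)^3 + 5(3m+2) + 9 expands to 27m^3 + 54m^2 + 51m + 27,
and factoring out 3 leaves 3(9m^3 + 18m^2 + 17m + 9).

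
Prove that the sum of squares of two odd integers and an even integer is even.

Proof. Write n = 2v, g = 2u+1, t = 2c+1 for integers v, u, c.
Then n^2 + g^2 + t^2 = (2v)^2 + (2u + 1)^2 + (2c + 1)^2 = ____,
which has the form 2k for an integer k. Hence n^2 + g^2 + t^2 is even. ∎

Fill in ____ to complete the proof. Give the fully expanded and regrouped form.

2(2c^2 + 2c + 2u^2 + 2u + 2v^2 + 1)

Expanding: (2v)^2 + (2u + 1)^2 + (2c + 1)^2 = 4c^2 + 4c + 4u^2 + 4u + 4v^2 + 2.
Every term is even; pulling out the factor of 2 gives 2(2c^2 + 2c + 2u^2 + 2u + 2v^2 + 1).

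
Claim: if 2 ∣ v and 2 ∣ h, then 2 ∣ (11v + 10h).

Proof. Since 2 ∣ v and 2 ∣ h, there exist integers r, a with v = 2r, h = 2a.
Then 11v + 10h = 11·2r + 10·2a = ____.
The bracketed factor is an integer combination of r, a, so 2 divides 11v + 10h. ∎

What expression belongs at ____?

2(10a + 11r)

Pull the common 2 out of every term: 11·2r + 10·2a = 2(10a + 11r).
10a + 11r is an integer, which exhibits the divisibility.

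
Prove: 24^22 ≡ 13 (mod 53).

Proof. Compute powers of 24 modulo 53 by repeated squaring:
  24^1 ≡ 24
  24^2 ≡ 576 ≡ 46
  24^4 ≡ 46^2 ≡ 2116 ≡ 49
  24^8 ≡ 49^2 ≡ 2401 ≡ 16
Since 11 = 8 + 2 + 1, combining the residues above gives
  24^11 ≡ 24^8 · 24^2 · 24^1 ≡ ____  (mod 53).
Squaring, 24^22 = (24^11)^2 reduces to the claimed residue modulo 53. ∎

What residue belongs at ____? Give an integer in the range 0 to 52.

24^8 · 24^2 · 24^1 ≡ 16 · 46 · 24 = 17664.
17664 mod 53 = 15, so 24^11 ≡ 15 (mod 53).

15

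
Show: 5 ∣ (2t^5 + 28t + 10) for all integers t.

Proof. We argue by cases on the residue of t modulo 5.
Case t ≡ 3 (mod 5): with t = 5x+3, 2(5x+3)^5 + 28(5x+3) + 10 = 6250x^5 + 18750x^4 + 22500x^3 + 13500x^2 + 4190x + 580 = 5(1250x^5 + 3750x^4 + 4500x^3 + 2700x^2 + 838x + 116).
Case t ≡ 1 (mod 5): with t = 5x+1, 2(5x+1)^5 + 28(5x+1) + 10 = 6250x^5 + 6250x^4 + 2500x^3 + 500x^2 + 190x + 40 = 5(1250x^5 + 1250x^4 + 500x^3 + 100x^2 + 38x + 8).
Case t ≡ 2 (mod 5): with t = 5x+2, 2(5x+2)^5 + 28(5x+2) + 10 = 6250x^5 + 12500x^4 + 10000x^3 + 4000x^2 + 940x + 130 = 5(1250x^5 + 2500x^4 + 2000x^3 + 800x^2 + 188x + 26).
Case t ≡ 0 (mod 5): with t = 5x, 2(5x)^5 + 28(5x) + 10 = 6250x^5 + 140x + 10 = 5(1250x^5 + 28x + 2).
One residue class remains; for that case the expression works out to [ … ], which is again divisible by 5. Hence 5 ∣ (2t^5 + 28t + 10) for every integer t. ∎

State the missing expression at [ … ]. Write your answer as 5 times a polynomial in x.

5(1250x^5 + 5000x^4 + 8000x^3 + 6400x^2 + 2588x + 434)

Only t ≡ 4 (mod 5) is unaccounted for. Put t = 5x+4:
2(5x+4)^5 + 28(5x+4) + 10 expands to 6250x^5 + 25000x^4 + 40000x^3 + 32000x^2 + 12940x + 2170,
and factoring out 5 leaves 5(1250x^5 + 5000x^4 + 8000x^3 + 6400x^2 + 2588x + 434).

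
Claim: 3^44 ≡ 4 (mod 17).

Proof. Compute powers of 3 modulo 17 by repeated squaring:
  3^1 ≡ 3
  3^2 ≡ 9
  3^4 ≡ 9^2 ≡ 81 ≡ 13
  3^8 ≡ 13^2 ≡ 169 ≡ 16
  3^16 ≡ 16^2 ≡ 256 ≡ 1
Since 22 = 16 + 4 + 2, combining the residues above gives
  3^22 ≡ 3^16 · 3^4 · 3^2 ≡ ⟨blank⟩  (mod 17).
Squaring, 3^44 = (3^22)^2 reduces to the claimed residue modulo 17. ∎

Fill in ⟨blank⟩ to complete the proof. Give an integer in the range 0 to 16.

15

Multiply the listed residues: 1 · 13 · 9 = 13 → 117.
Reducing modulo 17: 117 = 6·17 + 15, so 3^22 ≡ 15.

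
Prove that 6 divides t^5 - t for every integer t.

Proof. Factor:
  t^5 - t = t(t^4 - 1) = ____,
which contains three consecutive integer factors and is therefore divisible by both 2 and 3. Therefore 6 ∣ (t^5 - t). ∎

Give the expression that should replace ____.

(t - 1)t(t + 1)(t^2 + 1)

t^4 - 1 = (t^2 - 1)(t^2 + 1), and t^2 - 1 = (t-1)(t+1).
So t(t^4 - 1) = (t - 1)t(t + 1)(t^2 + 1).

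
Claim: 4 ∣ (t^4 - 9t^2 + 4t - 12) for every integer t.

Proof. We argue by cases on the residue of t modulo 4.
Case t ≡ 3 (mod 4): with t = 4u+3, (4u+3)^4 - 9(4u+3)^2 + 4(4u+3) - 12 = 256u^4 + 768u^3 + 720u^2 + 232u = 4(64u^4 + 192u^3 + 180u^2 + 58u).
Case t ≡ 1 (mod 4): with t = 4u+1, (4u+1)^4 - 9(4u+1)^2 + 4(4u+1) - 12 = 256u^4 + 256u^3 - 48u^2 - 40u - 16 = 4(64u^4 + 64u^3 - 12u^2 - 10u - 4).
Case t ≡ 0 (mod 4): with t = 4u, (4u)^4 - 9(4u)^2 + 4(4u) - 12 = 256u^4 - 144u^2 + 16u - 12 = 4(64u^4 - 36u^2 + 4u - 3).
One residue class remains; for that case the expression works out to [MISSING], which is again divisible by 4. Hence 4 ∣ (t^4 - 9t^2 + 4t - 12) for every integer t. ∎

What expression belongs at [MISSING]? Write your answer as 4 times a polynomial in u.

4(64u^4 + 128u^3 + 60u^2 - 6)

Only t ≡ 2 (mod 4) is unaccounted for. Put t = 4u+2:
(4u+2)^4 - 9(4u+2)^2 + 4(4u+2) - 12 expands to 256u^4 + 512u^3 + 240u^2 - 24,
and factoring out 4 leaves 4(64u^4 + 128u^3 + 60u^2 - 6).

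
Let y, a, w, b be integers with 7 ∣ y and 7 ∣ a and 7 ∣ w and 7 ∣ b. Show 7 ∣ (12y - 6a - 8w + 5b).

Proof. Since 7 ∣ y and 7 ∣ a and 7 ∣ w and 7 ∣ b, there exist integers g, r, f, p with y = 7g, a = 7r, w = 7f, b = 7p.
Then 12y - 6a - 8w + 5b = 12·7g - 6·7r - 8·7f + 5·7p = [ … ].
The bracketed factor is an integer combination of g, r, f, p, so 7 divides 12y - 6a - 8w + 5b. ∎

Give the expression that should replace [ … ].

7(-8f + 12g + 5p - 6r)

Each term has a factor of 7: 12·7g - 6·7r - 8·7f + 5·7p = 7·(-8f + 12g + 5p - 6r).
Since -8f + 12g + 5p - 6r is an integer, 7 ∣ (12y - 6a - 8w + 5b).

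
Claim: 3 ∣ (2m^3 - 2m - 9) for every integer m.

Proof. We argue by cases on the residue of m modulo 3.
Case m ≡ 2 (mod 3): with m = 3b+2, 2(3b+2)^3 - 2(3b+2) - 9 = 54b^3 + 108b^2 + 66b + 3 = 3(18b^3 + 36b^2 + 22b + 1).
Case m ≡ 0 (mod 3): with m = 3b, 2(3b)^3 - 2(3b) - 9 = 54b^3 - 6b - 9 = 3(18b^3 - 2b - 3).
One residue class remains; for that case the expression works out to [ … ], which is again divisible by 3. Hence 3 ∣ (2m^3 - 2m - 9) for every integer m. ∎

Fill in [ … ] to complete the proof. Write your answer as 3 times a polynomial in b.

3(18b^3 + 18b^2 + 4b - 3)

Only m ≡ 1 (mod 3) is unaccounted for. Put m = 3b+1:
2(3b+1)^3 - 2(3b+1) - 9 expands to 54b^3 + 54b^2 + 12b - 9,
and factoring out 3 leaves 3(18b^3 + 18b^2 + 4b - 3).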